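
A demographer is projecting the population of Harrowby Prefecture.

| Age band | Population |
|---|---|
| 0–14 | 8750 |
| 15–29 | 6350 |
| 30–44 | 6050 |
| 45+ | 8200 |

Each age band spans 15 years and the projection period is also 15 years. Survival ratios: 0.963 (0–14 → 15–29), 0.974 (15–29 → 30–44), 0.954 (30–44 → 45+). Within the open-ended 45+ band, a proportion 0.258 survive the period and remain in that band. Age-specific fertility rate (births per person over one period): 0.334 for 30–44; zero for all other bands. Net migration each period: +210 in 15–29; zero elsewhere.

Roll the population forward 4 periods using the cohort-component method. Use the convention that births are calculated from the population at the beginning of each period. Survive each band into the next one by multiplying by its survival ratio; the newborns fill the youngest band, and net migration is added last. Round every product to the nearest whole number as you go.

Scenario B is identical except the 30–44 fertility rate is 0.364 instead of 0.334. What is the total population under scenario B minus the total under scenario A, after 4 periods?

705

Call the bands 1 to 4, youngest first.
After projecting period 1:
Births: 6050 × 0.334 = 2021
Band 2: 8750 × 0.963 = 8426
Band 3: 6350 × 0.974 = 6185
Band 4: 6050 × 0.954 + 8200 × 0.258 = 5772 + 2116 = 7888
Net migration: Band 2 + 210 → 8636
Giving 2021 / 8636 / 6185 / 7888.
After projecting period 2:
Births: 6185 × 0.334 = 2066
Band 2: 2021 × 0.963 = 1946
Band 3: 8636 × 0.974 = 8411
Band 4: 6185 × 0.954 + 7888 × 0.258 = 5900 + 2035 = 7935
Net migration: Band 2 + 210 → 2156
Giving 2066 / 2156 / 8411 / 7935.
After projecting period 3:
Births: 8411 × 0.334 = 2809
Band 2: 2066 × 0.963 = 1990
Band 3: 2156 × 0.974 = 2100
Band 4: 8411 × 0.954 + 7935 × 0.258 = 8024 + 2047 = 10071
Net migration: Band 2 + 210 → 2200
Giving 2809 / 2200 / 2100 / 10071.
After projecting period 4:
Births: 2100 × 0.334 = 701
Band 2: 2809 × 0.963 = 2705
Band 3: 2200 × 0.974 = 2143
Band 4: 2100 × 0.954 + 10071 × 0.258 = 2003 + 2598 = 4601
Net migration: Band 2 + 210 → 2915
Giving 701 / 2915 / 2143 / 4601.
Scenario A total after 4 periods: 10360
Scenario B projection —
After projecting period 1:
Births: 6050 × 0.364 = 2202
Band 2: 8750 × 0.963 = 8426
Band 3: 6350 × 0.974 = 6185
Band 4: 6050 × 0.954 + 8200 × 0.258 = 5772 + 2116 = 7888
Net migration: Band 2 + 210 → 8636
Giving 2202 / 8636 / 6185 / 7888.
After projecting period 2:
Births: 6185 × 0.364 = 2251
Band 2: 2202 × 0.963 = 2121
Band 3: 8636 × 0.974 = 8411
Band 4: 6185 × 0.954 + 7888 × 0.258 = 5900 + 2035 = 7935
Net migration: Band 2 + 210 → 2331
Giving 2251 / 2331 / 8411 / 7935.
After projecting period 3:
Births: 8411 × 0.364 = 3062
Band 2: 2251 × 0.963 = 2168
Band 3: 2331 × 0.974 = 2270
Band 4: 8411 × 0.954 + 7935 × 0.258 = 8024 + 2047 = 10071
Net migration: Band 2 + 210 → 2378
Giving 3062 / 2378 / 2270 / 10071.
After projecting period 4:
Births: 2270 × 0.364 = 826
Band 2: 3062 × 0.963 = 2949
Band 3: 2378 × 0.974 = 2316
Band 4: 2270 × 0.954 + 10071 × 0.258 = 2166 + 2598 = 4764
Net migration: Band 2 + 210 → 3159
Giving 826 / 3159 / 2316 / 4764.
Scenario B total after 4 periods: 11065
Difference B − A = 11065 − 10360 = 705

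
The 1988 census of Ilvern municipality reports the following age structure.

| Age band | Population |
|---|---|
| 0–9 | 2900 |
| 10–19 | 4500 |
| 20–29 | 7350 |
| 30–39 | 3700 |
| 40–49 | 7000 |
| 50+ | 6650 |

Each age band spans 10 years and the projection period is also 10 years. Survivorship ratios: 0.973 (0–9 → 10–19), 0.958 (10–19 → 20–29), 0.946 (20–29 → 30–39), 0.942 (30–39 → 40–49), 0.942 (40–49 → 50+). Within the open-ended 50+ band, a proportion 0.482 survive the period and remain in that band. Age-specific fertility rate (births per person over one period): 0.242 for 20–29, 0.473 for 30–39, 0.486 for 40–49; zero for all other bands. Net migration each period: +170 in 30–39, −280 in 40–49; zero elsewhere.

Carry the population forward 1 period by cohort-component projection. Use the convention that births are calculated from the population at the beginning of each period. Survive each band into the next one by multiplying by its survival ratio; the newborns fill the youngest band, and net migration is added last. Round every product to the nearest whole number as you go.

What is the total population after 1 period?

34191

Numbering the groups 1..6 from youngest to oldest:
After projecting period 1:
Births: 7350 * 0.242 = 1779  |  3700 * 0.473 = 1750  |  7000 * 0.486 = 3402 — total 6931
Group 2: 2900 * 0.973 = 2822
Group 3: 4500 * 0.958 = 4311
Group 4: 7350 * 0.946 = 6953
Group 5: 3700 * 0.942 = 3485
Group 6: 7000 * 0.942 + 6650 * 0.482 = 6594 + 3205 = 9799
Net migration: Group 4 + 170 → 7123; Group 5 − 280 → 3205
Giving 6931 / 2822 / 4311 / 7123 / 3205 / 9799.
Total after period 1: 6931 + 2822 + 4311 + 7123 + 3205 + 9799 = 34191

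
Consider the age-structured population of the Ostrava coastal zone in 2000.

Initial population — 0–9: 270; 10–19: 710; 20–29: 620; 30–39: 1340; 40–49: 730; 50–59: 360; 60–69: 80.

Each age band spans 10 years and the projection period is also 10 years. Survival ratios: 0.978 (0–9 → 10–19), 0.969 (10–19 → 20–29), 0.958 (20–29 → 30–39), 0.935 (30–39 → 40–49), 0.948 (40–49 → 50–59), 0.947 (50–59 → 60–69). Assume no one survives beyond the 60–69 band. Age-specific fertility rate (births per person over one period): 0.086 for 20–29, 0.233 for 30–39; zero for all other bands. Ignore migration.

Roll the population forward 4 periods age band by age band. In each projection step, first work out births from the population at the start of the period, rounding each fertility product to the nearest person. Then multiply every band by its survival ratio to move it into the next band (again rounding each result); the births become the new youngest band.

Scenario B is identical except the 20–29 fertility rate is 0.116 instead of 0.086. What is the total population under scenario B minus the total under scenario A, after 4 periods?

Period 1.
Births: 620 × 0.086 = 53  |  1340 × 0.233 = 312 → 365
10–19: 270 × 0.978 = 264
20–29: 710 × 0.969 = 688
30–39: 620 × 0.958 = 594
40–49: 1340 × 0.935 = 1253
50–59: 730 × 0.948 = 692
60–69: 360 × 0.947 = 341
→ [365, 264, 688, 594, 1253, 692, 341]
Period 2.
Births: 688 × 0.086 = 59  |  594 × 0.233 = 138 → 197
10–19: 365 × 0.978 = 357
20–29: 264 × 0.969 = 256
30–39: 688 × 0.958 = 659
40–49: 594 × 0.935 = 555
50–59: 1253 × 0.948 = 1188
60–69: 692 × 0.947 = 655
→ [197, 357, 256, 659, 555, 1188, 655]
Period 3.
Births: 256 × 0.086 = 22  |  659 × 0.233 = 154 → 176
10–19: 197 × 0.978 = 193
20–29: 357 × 0.969 = 346
30–39: 256 × 0.958 = 245
40–49: 659 × 0.935 = 616
50–59: 555 × 0.948 = 526
60–69: 1188 × 0.947 = 1125
→ [176, 193, 346, 245, 616, 526, 1125]
Period 4.
Births: 346 × 0.086 = 30  |  245 × 0.233 = 57 → 87
10–19: 176 × 0.978 = 172
20–29: 193 × 0.969 = 187
30–39: 346 × 0.958 = 331
40–49: 245 × 0.935 = 229
50–59: 616 × 0.948 = 584
60–69: 526 × 0.947 = 498
→ [87, 172, 187, 331, 229, 584, 498]
Scenario A total after 4 periods: 2088
Scenario B projection —
Period 1.
Births: 620 × 0.116 = 72  |  1340 × 0.233 = 312 → 384
10–19: 270 × 0.978 = 264
20–29: 710 × 0.969 = 688
30–39: 620 × 0.958 = 594
40–49: 1340 × 0.935 = 1253
50–59: 730 × 0.948 = 692
60–69: 360 × 0.947 = 341
→ [384, 264, 688, 594, 1253, 692, 341]
Period 2.
Births: 688 × 0.116 = 80  |  594 × 0.233 = 138 → 218
10–19: 384 × 0.978 = 376
20–29: 264 × 0.969 = 256
30–39: 688 × 0.958 = 659
40–49: 594 × 0.935 = 555
50–59: 1253 × 0.948 = 1188
60–69: 692 × 0.947 = 655
→ [218, 376, 256, 659, 555, 1188, 655]
Period 3.
Births: 256 × 0.116 = 30  |  659 × 0.233 = 154 → 184
10–19: 218 × 0.978 = 213
20–29: 376 × 0.969 = 364
30–39: 256 × 0.958 = 245
40–49: 659 × 0.935 = 616
50–59: 555 × 0.948 = 526
60–69: 1188 × 0.947 = 1125
→ [184, 213, 364, 245, 616, 526, 1125]
Period 4.
Births: 364 × 0.116 = 42  |  245 × 0.233 = 57 → 99
10–19: 184 × 0.978 = 180
20–29: 213 × 0.969 = 206
30–39: 364 × 0.958 = 349
40–49: 245 × 0.935 = 229
50–59: 616 × 0.948 = 584
60–69: 526 × 0.947 = 498
→ [99, 180, 206, 349, 229, 584, 498]
Scenario B total after 4 periods: 2145
Difference B − A = 2145 − 2088 = 57

57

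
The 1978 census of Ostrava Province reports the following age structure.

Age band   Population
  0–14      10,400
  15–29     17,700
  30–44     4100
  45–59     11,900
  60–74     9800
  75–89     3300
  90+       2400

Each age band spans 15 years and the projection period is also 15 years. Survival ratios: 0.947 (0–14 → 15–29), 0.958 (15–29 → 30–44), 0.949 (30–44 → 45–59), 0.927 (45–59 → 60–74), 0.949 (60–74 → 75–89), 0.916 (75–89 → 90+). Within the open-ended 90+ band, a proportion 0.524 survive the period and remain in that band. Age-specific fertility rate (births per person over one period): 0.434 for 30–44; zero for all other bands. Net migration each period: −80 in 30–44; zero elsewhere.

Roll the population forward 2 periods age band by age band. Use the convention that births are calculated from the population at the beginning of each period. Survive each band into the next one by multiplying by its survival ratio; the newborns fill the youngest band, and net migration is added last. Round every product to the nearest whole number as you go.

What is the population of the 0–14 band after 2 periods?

— Period 1 —
Births: 4100 × 0.434 = 1779
15–29: 10400 × 0.947 = 9849
30–44: 17700 × 0.958 = 16957
45–59: 4100 × 0.949 = 3891
60–74: 11900 × 0.927 = 11031
75–89: 9800 × 0.949 = 9300
90+: 3300 × 0.916 + 2400 × 0.524 = 3023 + 1258 = 4281
Net migration: 30–44 − 80 → 16877
→ [1779, 9849, 16877, 3891, 11031, 9300, 4281]
— Period 2 —
Births: 16877 × 0.434 = 7325
15–29: 1779 × 0.947 = 1685
30–44: 9849 × 0.958 = 9435
45–59: 16877 × 0.949 = 16016
60–74: 3891 × 0.927 = 3607
75–89: 11031 × 0.949 = 10468
90+: 9300 × 0.916 + 4281 × 0.524 = 8519 + 2243 = 10762
Net migration: 30–44 − 80 → 9355
→ [7325, 1685, 9355, 16016, 3607, 10468, 10762]

7325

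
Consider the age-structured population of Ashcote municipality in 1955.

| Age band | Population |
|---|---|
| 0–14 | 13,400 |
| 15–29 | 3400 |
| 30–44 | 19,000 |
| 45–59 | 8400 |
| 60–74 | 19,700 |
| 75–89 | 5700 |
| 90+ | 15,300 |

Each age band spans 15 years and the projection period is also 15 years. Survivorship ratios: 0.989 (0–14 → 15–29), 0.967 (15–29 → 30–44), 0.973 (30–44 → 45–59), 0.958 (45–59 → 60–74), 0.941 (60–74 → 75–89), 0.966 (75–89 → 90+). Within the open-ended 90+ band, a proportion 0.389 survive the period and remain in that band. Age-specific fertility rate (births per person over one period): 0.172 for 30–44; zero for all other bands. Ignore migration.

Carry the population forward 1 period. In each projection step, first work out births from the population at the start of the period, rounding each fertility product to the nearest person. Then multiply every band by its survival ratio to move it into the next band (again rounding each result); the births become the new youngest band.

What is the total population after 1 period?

76339

Call the groups 1 to 7, youngest first.
Period 1.
Births: 19000 × 0.172 = 3268
Group 2: 13400 × 0.989 = 13253
Group 3: 3400 × 0.967 = 3288
Group 4: 19000 × 0.973 = 18487
Group 5: 8400 × 0.958 = 8047
Group 6: 19700 × 0.941 = 18538
Group 7: 5700 × 0.966 + 15300 × 0.389 = 5506 + 5952 = 11458
→ [3268, 13253, 3288, 18487, 8047, 18538, 11458]
Total after period 1: 3268 + 13253 + 3288 + 18487 + 8047 + 18538 + 11458 = 76339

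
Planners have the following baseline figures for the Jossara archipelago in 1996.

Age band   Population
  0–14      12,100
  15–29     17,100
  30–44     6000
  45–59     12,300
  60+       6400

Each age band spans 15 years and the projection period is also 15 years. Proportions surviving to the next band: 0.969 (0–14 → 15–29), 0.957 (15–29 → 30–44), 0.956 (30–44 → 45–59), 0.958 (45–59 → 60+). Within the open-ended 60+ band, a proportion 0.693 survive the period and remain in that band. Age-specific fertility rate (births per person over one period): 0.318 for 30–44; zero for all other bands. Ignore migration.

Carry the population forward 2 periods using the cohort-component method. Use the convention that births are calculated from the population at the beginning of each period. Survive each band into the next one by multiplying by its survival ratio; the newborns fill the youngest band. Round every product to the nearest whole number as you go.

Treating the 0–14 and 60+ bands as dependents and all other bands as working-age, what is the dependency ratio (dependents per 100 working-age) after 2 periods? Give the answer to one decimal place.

Numbering the groups 1..5 from youngest to oldest:
— Period 1 —
Births: 6000 * 0.318 = 1908
Group 2: 12100 * 0.969 = 11725
Group 3: 17100 * 0.957 = 16365
Group 4: 6000 * 0.956 = 5736
Group 5: 12300 * 0.958 + 6400 * 0.693 = 11783 + 4435 = 16218
End of period: [1908, 11725, 16365, 5736, 16218]
— Period 2 —
Births: 16365 * 0.318 = 5204
Group 2: 1908 * 0.969 = 1849
Group 3: 11725 * 0.957 = 11221
Group 4: 16365 * 0.956 = 15645
Group 5: 5736 * 0.958 + 16218 * 0.693 = 5495 + 11239 = 16734
End of period: [5204, 1849, 11221, 15645, 16734]
Dependents (band 0–14 + band 60+) = 5204 + 16734 = 21938; working-age = 28715; ratio = 21938/28715 × 100 = 76.4

76.4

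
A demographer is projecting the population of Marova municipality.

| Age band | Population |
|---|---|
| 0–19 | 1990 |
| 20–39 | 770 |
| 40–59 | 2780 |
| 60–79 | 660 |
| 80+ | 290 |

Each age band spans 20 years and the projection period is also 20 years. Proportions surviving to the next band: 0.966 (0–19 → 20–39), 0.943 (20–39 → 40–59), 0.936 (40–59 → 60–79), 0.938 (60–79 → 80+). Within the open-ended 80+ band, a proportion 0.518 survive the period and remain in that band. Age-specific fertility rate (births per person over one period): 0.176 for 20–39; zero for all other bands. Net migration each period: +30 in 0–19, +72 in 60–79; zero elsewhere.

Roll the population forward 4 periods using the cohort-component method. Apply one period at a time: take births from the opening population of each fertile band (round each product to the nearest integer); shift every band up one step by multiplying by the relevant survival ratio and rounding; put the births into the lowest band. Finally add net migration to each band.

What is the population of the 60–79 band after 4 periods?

213

Numbering the groups 1..5 from youngest to oldest:
Period 1.
Births: 770 * 0.176 = 136
Group 2: 1990 * 0.966 = 1922
Group 3: 770 * 0.943 = 726
Group 4: 2780 * 0.936 = 2602
Group 5: 660 * 0.938 + 290 * 0.518 = 619 + 150 = 769
Net migration: Group 1 + 30 → 166; Group 4 + 72 → 2674
Population now: 0–19=166, 20–39=1922, 40–59=726, 60–79=2674, 80+=769
Period 2.
Births: 1922 * 0.176 = 338
Group 2: 166 * 0.966 = 160
Group 3: 1922 * 0.943 = 1812
Group 4: 726 * 0.936 = 680
Group 5: 2674 * 0.938 + 769 * 0.518 = 2508 + 398 = 2906
Net migration: Group 1 + 30 → 368; Group 4 + 72 → 752
Population now: 0–19=368, 20–39=160, 40–59=1812, 60–79=752, 80+=2906
Period 3.
Births: 160 * 0.176 = 28
Group 2: 368 * 0.966 = 355
Group 3: 160 * 0.943 = 151
Group 4: 1812 * 0.936 = 1696
Group 5: 752 * 0.938 + 2906 * 0.518 = 705 + 1505 = 2210
Net migration: Group 1 + 30 → 58; Group 4 + 72 → 1768
Population now: 0–19=58, 20–39=355, 40–59=151, 60–79=1768, 80+=2210
Period 4.
Births: 355 * 0.176 = 62
Group 2: 58 * 0.966 = 56
Group 3: 355 * 0.943 = 335
Group 4: 151 * 0.936 = 141
Group 5: 1768 * 0.938 + 2210 * 0.518 = 1658 + 1145 = 2803
Net migration: Group 1 + 30 → 92; Group 4 + 72 → 213
Population now: 0–19=92, 20–39=56, 40–59=335, 60–79=213, 80+=2803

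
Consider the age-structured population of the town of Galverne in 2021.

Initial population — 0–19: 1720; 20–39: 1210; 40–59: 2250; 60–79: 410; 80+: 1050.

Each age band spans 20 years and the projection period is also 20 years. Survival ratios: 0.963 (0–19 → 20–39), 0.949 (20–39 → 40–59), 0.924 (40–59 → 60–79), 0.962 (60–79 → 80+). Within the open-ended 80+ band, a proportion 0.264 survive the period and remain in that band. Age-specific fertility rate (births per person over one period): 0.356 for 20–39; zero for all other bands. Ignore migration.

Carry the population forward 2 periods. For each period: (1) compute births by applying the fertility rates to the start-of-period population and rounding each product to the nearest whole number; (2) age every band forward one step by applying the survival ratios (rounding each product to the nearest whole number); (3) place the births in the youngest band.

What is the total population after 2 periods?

(Bands numbered youngest = 1 to oldest = 5.)
Period 1.
Births: 1210 * 0.356 = 431
Band 2: 1720 * 0.963 = 1656
Band 3: 1210 * 0.949 = 1148
Band 4: 2250 * 0.924 = 2079
Band 5: 410 * 0.962 + 1050 * 0.264 = 394 + 277 = 671
End of period: [431, 1656, 1148, 2079, 671]
Period 2.
Births: 1656 * 0.356 = 590
Band 2: 431 * 0.963 = 415
Band 3: 1656 * 0.949 = 1572
Band 4: 1148 * 0.924 = 1061
Band 5: 2079 * 0.962 + 671 * 0.264 = 2000 + 177 = 2177
End of period: [590, 415, 1572, 1061, 2177]
Total after period 2: 590 + 415 + 1572 + 1061 + 2177 = 5815

5815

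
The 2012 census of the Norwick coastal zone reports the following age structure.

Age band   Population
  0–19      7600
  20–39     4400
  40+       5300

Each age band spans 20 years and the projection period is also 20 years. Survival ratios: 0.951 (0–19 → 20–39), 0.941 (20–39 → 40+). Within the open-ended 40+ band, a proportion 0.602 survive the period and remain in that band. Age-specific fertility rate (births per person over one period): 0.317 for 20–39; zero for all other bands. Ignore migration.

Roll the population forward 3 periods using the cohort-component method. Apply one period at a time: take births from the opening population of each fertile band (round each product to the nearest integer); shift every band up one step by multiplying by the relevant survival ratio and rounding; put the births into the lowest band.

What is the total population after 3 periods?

Period 1:
Births: 4400 * 0.317 = 1395
20–39: 7600 * 0.951 = 7228
40+: 4400 * 0.941 + 5300 * 0.602 = 4140 + 3191 = 7331
→ [1395, 7228, 7331]
Period 2:
Births: 7228 * 0.317 = 2291
20–39: 1395 * 0.951 = 1327
40+: 7228 * 0.941 + 7331 * 0.602 = 6802 + 4413 = 11215
→ [2291, 1327, 11215]
Period 3:
Births: 1327 * 0.317 = 421
20–39: 2291 * 0.951 = 2179
40+: 1327 * 0.941 + 11215 * 0.602 = 1249 + 6751 = 8000
→ [421, 2179, 8000]
Total after period 3: 421 + 2179 + 8000 = 10600

10600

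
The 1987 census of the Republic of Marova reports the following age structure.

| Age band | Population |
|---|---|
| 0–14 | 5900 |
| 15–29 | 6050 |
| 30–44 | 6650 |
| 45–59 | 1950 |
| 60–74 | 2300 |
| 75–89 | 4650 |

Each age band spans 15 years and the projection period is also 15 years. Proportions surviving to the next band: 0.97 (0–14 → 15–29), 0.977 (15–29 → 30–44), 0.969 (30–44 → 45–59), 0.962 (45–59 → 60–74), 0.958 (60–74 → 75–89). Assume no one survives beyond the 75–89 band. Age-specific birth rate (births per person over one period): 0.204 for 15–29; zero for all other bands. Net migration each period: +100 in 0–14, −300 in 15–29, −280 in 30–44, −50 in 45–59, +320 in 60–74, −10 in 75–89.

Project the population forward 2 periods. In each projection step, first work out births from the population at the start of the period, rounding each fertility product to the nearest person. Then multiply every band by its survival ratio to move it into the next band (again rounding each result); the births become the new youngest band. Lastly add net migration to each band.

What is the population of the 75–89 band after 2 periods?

Period 1:
Births: 6050 * 0.204 = 1234
15–29: 5900 * 0.97 = 5723
30–44: 6050 * 0.977 = 5911
45–59: 6650 * 0.969 = 6444
60–74: 1950 * 0.962 = 1876
75–89: 2300 * 0.958 = 2203
Net migration: 0–14 + 100 → 1334; 15–29 − 300 → 5423; 30–44 − 280 → 5631; 45–59 − 50 → 6394; 60–74 + 320 → 2196; 75–89 − 10 → 2193
Giving 1334 / 5423 / 5631 / 6394 / 2196 / 2193.
Period 2:
Births: 5423 * 0.204 = 1106
15–29: 1334 * 0.97 = 1294
30–44: 5423 * 0.977 = 5298
45–59: 5631 * 0.969 = 5456
60–74: 6394 * 0.962 = 6151
75–89: 2196 * 0.958 = 2104
Net migration: 0–14 + 100 → 1206; 15–29 − 300 → 994; 30–44 − 280 → 5018; 45–59 − 50 → 5406; 60–74 + 320 → 6471; 75–89 − 10 → 2094
Giving 1206 / 994 / 5018 / 5406 / 6471 / 2094.

2094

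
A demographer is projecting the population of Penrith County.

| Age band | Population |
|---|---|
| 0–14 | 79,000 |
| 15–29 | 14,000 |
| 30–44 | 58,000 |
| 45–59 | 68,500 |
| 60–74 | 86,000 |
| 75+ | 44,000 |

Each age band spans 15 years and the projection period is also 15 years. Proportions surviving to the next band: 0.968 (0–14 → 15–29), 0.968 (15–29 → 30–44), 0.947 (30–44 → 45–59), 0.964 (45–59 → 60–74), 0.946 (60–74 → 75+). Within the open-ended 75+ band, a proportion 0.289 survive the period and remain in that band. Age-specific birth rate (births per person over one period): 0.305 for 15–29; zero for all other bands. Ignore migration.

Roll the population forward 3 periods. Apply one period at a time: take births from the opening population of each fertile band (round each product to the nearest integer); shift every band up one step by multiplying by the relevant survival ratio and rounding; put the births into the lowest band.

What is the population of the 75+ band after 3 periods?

Period 1:
Births: 14000 * 0.305 = 4270
15–29: 79000 * 0.968 = 76472
30–44: 14000 * 0.968 = 13552
45–59: 58000 * 0.947 = 54926
60–74: 68500 * 0.964 = 66034
75+: 86000 * 0.946 + 44000 * 0.289 = 81356 + 12716 = 94072
Population now: 0–14=4270, 15–29=76472, 30–44=13552, 45–59=54926, 60–74=66034, 75+=94072
Period 2:
Births: 76472 * 0.305 = 23324
15–29: 4270 * 0.968 = 4133
30–44: 76472 * 0.968 = 74025
45–59: 13552 * 0.947 = 12834
60–74: 54926 * 0.964 = 52949
75+: 66034 * 0.946 + 94072 * 0.289 = 62468 + 27187 = 89655
Population now: 0–14=23324, 15–29=4133, 30–44=74025, 45–59=12834, 60–74=52949, 75+=89655
Period 3:
Births: 4133 * 0.305 = 1261
15–29: 23324 * 0.968 = 22578
30–44: 4133 * 0.968 = 4001
45–59: 74025 * 0.947 = 70102
60–74: 12834 * 0.964 = 12372
75+: 52949 * 0.946 + 89655 * 0.289 = 50090 + 25910 = 76000
Population now: 0–14=1261, 15–29=22578, 30–44=4001, 45–59=70102, 60–74=12372, 75+=76000

76000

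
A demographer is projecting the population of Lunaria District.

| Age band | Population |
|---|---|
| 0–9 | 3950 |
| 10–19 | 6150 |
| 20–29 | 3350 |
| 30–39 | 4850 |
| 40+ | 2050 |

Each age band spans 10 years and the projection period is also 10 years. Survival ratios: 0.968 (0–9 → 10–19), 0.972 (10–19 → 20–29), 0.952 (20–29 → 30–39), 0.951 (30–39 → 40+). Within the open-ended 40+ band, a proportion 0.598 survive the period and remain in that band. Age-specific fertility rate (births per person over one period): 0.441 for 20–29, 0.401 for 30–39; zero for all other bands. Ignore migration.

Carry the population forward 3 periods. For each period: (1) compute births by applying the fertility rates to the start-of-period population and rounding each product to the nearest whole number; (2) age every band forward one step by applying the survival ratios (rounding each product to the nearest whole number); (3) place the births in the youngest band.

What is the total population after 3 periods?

After projecting period 1:
Births: 3350 * 0.441 = 1477 ; 4850 * 0.401 = 1945 — total 3422
10–19: 3950 * 0.968 = 3824
20–29: 6150 * 0.972 = 5978
30–39: 3350 * 0.952 = 3189
40+: 4850 * 0.951 + 2050 * 0.598 = 4612 + 1226 = 5838
→ [3422, 3824, 5978, 3189, 5838]
After projecting period 2:
Births: 5978 * 0.441 = 2636 ; 3189 * 0.401 = 1279 — total 3915
10–19: 3422 * 0.968 = 3312
20–29: 3824 * 0.972 = 3717
30–39: 5978 * 0.952 = 5691
40+: 3189 * 0.951 + 5838 * 0.598 = 3033 + 3491 = 6524
→ [3915, 3312, 3717, 5691, 6524]
After projecting period 3:
Births: 3717 * 0.441 = 1639 ; 5691 * 0.401 = 2282 — total 3921
10–19: 3915 * 0.968 = 3790
20–29: 3312 * 0.972 = 3219
30–39: 3717 * 0.952 = 3539
40+: 5691 * 0.951 + 6524 * 0.598 = 5412 + 3901 = 9313
→ [3921, 3790, 3219, 3539, 9313]
Total after period 3: 3921 + 3790 + 3219 + 3539 + 9313 = 23782

23782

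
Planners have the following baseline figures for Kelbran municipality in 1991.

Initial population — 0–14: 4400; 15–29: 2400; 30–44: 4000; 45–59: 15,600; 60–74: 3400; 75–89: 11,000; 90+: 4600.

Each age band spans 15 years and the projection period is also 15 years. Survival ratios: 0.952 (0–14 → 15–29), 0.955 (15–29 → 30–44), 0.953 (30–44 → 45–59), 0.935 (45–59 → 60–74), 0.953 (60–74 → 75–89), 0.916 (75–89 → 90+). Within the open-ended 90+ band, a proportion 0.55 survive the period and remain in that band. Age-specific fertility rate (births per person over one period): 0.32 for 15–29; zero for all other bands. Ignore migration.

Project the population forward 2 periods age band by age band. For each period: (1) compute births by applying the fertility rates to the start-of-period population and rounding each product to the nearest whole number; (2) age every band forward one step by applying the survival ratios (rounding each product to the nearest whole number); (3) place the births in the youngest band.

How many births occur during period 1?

768

Let band 1 be 0–14 through band 7 = 90+.
[period 1]
Births: 2400 * 0.32 = 768
Band 2: 4400 * 0.952 = 4189
Band 3: 2400 * 0.955 = 2292
Band 4: 4000 * 0.953 = 3812
Band 5: 15600 * 0.935 = 14586
Band 6: 3400 * 0.953 = 3240
Band 7: 11000 * 0.916 + 4600 * 0.55 = 10076 + 2530 = 12606
Giving 768 / 4189 / 2292 / 3812 / 14586 / 3240 / 12606.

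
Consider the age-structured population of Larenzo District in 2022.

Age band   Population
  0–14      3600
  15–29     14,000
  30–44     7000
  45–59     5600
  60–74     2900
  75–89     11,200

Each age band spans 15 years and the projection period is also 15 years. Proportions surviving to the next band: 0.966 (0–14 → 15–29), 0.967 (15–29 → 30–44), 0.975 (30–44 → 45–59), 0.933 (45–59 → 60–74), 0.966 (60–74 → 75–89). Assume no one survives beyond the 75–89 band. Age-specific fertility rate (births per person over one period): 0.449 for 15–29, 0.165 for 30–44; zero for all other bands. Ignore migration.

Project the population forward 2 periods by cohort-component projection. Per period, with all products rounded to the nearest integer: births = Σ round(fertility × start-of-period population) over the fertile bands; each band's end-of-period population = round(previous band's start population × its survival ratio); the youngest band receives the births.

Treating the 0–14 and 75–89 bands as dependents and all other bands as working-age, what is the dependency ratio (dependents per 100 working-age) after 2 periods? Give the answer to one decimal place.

29.4

(Groups numbered youngest = 1 to oldest = 6.)
After projecting period 1:
Births: 14000 × 0.449 = 6286, 7000 × 0.165 = 1155 → 7441
Group 2: 3600 × 0.966 = 3478
Group 3: 14000 × 0.967 = 13538
Group 4: 7000 × 0.975 = 6825
Group 5: 5600 × 0.933 = 5225
Group 6: 2900 × 0.966 = 2801
End of period: [7441, 3478, 13538, 6825, 5225, 2801]
After projecting period 2:
Births: 3478 × 0.449 = 1562, 13538 × 0.165 = 2234 → 3796
Group 2: 7441 × 0.966 = 7188
Group 3: 3478 × 0.967 = 3363
Group 4: 13538 × 0.975 = 13200
Group 5: 6825 × 0.933 = 6368
Group 6: 5225 × 0.966 = 5047
End of period: [3796, 7188, 3363, 13200, 6368, 5047]
Dependents (band 0–14 + band 75–89) = 3796 + 5047 = 8843; working-age = 30119; ratio = 8843/30119 × 100 = 29.4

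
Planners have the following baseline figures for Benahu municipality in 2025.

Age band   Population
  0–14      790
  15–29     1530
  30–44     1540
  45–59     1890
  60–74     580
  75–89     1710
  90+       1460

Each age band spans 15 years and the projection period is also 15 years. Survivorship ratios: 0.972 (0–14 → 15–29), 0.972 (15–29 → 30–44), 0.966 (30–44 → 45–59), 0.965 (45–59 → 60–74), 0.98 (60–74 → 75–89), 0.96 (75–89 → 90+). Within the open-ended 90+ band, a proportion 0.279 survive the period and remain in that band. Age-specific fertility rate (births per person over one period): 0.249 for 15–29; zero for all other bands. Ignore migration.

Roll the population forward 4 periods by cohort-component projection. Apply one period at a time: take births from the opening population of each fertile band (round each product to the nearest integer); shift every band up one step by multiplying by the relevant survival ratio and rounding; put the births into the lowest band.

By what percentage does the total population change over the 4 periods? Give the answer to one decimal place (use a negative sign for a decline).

Period 1.
Births: 1530 × 0.249 = 381
15–29: 790 × 0.972 = 768
30–44: 1530 × 0.972 = 1487
45–59: 1540 × 0.966 = 1488
60–74: 1890 × 0.965 = 1824
75–89: 580 × 0.98 = 568
90+: 1710 × 0.96 + 1460 × 0.279 = 1642 + 407 = 2049
Population now: 0–14=381, 15–29=768, 30–44=1487, 45–59=1488, 60–74=1824, 75–89=568, 90+=2049
Period 2.
Births: 768 × 0.249 = 191
15–29: 381 × 0.972 = 370
30–44: 768 × 0.972 = 746
45–59: 1487 × 0.966 = 1436
60–74: 1488 × 0.965 = 1436
75–89: 1824 × 0.98 = 1788
90+: 568 × 0.96 + 2049 × 0.279 = 545 + 572 = 1117
Population now: 0–14=191, 15–29=370, 30–44=746, 45–59=1436, 60–74=1436, 75–89=1788, 90+=1117
Period 3.
Births: 370 × 0.249 = 92
15–29: 191 × 0.972 = 186
30–44: 370 × 0.972 = 360
45–59: 746 × 0.966 = 721
60–74: 1436 × 0.965 = 1386
75–89: 1436 × 0.98 = 1407
90+: 1788 × 0.96 + 1117 × 0.279 = 1716 + 312 = 2028
Population now: 0–14=92, 15–29=186, 30–44=360, 45–59=721, 60–74=1386, 75–89=1407, 90+=2028
Period 4.
Births: 186 × 0.249 = 46
15–29: 92 × 0.972 = 89
30–44: 186 × 0.972 = 181
45–59: 360 × 0.966 = 348
60–74: 721 × 0.965 = 696
75–89: 1386 × 0.98 = 1358
90+: 1407 × 0.96 + 2028 × 0.279 = 1351 + 566 = 1917
Population now: 0–14=46, 15–29=89, 30–44=181, 45–59=348, 60–74=696, 75–89=1358, 90+=1917
Total: 9500 → 4635; change = -4865; percentage change = -51.2%

-51.2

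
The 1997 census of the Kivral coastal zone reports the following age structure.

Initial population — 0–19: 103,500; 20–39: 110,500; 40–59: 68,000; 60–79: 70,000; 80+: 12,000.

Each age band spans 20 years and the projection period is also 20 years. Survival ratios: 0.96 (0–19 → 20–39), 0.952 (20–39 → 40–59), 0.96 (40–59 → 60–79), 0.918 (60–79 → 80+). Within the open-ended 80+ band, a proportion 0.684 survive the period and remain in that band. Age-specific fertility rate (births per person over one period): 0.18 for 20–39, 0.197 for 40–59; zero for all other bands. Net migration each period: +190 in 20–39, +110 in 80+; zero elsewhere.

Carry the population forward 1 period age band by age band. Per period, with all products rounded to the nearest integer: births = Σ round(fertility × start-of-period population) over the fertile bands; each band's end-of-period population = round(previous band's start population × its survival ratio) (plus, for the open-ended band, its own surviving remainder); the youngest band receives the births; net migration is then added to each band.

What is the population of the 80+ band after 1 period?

Call the bands 1 to 5, youngest first.
— Period 1 —
Births: 110500 × 0.18 = 19890, 68000 × 0.197 = 13396 → 33286
Band 2: 103500 × 0.96 = 99360
Band 3: 110500 × 0.952 = 105196
Band 4: 68000 × 0.96 = 65280
Band 5: 70000 × 0.918 + 12000 × 0.684 = 64260 + 8208 = 72468
Net migration: Band 2 + 190 → 99550; Band 5 + 110 → 72578
Population now: 0–19=33286, 20–39=99550, 40–59=105196, 60–79=65280, 80+=72578

72578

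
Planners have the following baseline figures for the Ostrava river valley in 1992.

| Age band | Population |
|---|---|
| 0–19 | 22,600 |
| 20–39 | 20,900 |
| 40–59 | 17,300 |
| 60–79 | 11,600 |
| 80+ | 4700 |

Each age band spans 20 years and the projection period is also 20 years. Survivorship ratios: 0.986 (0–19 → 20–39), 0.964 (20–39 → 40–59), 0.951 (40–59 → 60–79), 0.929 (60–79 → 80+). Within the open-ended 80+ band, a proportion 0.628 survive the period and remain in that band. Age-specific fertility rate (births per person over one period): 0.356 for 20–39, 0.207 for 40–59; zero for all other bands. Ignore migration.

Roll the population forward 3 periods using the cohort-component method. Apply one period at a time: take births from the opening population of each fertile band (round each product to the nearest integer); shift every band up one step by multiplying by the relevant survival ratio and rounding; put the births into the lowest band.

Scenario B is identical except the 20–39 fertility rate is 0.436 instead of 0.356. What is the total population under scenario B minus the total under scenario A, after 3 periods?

[period 1]
Births: 20900 * 0.356 = 7440 ; 17300 * 0.207 = 3581 → 11021
20–39: 22600 * 0.986 = 22284
40–59: 20900 * 0.964 = 20148
60–79: 17300 * 0.951 = 16452
80+: 11600 * 0.929 + 4700 * 0.628 = 10776 + 2952 = 13728
Population now: 0–19=11021, 20–39=22284, 40–59=20148, 60–79=16452, 80+=13728
[period 2]
Births: 22284 * 0.356 = 7933 ; 20148 * 0.207 = 4171 → 12104
20–39: 11021 * 0.986 = 10867
40–59: 22284 * 0.964 = 21482
60–79: 20148 * 0.951 = 19161
80+: 16452 * 0.929 + 13728 * 0.628 = 15284 + 8621 = 23905
Population now: 0–19=12104, 20–39=10867, 40–59=21482, 60–79=19161, 80+=23905
[period 3]
Births: 10867 * 0.356 = 3869 ; 21482 * 0.207 = 4447 → 8316
20–39: 12104 * 0.986 = 11935
40–59: 10867 * 0.964 = 10476
60–79: 21482 * 0.951 = 20429
80+: 19161 * 0.929 + 23905 * 0.628 = 17801 + 15012 = 32813
Population now: 0–19=8316, 20–39=11935, 40–59=10476, 60–79=20429, 80+=32813
Scenario A total after 3 periods: 83969
Scenario B projection —
[period 1]
Births: 20900 * 0.436 = 9112 ; 17300 * 0.207 = 3581 → 12693
20–39: 22600 * 0.986 = 22284
40–59: 20900 * 0.964 = 20148
60–79: 17300 * 0.951 = 16452
80+: 11600 * 0.929 + 4700 * 0.628 = 10776 + 2952 = 13728
Population now: 0–19=12693, 20–39=22284, 40–59=20148, 60–79=16452, 80+=13728
[period 2]
Births: 22284 * 0.436 = 9716 ; 20148 * 0.207 = 4171 → 13887
20–39: 12693 * 0.986 = 12515
40–59: 22284 * 0.964 = 21482
60–79: 20148 * 0.951 = 19161
80+: 16452 * 0.929 + 13728 * 0.628 = 15284 + 8621 = 23905
Population now: 0–19=13887, 20–39=12515, 40–59=21482, 60–79=19161, 80+=23905
[period 3]
Births: 12515 * 0.436 = 5457 ; 21482 * 0.207 = 4447 → 9904
20–39: 13887 * 0.986 = 13693
40–59: 12515 * 0.964 = 12064
60–79: 21482 * 0.951 = 20429
80+: 19161 * 0.929 + 23905 * 0.628 = 17801 + 15012 = 32813
Population now: 0–19=9904, 20–39=13693, 40–59=12064, 60–79=20429, 80+=32813
Scenario B total after 3 periods: 88903
Difference B − A = 88903 − 83969 = 4934

4934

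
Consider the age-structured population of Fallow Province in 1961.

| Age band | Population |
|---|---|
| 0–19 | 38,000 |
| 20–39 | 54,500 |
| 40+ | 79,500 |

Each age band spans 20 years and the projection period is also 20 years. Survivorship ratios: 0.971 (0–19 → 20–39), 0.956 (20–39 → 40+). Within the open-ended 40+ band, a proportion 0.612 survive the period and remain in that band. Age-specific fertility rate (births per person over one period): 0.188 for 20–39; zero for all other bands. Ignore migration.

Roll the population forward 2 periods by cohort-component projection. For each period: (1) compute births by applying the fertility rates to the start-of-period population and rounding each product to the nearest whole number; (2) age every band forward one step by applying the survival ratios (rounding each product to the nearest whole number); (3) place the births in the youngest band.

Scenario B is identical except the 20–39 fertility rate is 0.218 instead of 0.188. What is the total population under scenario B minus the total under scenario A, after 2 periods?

Period 1.
Births: 54500 * 0.188 = 10246
20–39: 38000 * 0.971 = 36898
40+: 54500 * 0.956 + 79500 * 0.612 = 52102 + 48654 = 100756
Giving 10246 / 36898 / 100756.
Period 2.
Births: 36898 * 0.188 = 6937
20–39: 10246 * 0.971 = 9949
40+: 36898 * 0.956 + 100756 * 0.612 = 35274 + 61663 = 96937
Giving 6937 / 9949 / 96937.
Scenario A total after 2 periods: 113823
Scenario B projection —
Period 1.
Births: 54500 * 0.218 = 11881
20–39: 38000 * 0.971 = 36898
40+: 54500 * 0.956 + 79500 * 0.612 = 52102 + 48654 = 100756
Giving 11881 / 36898 / 100756.
Period 2.
Births: 36898 * 0.218 = 8044
20–39: 11881 * 0.971 = 11536
40+: 36898 * 0.956 + 100756 * 0.612 = 35274 + 61663 = 96937
Giving 8044 / 11536 / 96937.
Scenario B total after 2 periods: 116517
Difference B − A = 116517 − 113823 = 2694

2694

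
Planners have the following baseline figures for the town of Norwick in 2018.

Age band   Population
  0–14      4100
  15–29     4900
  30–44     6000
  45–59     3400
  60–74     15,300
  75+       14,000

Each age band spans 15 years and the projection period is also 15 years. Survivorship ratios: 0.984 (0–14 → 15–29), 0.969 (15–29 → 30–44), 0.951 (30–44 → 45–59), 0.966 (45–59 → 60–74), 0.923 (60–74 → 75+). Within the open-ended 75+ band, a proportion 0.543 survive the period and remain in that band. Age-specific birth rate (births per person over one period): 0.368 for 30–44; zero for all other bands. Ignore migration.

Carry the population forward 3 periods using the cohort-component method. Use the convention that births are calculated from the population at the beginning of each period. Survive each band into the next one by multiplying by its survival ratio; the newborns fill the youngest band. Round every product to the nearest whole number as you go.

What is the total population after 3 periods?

Period 1.
Births: 6000 × 0.368 = 2208
15–29: 4100 × 0.984 = 4034
30–44: 4900 × 0.969 = 4748
45–59: 6000 × 0.951 = 5706
60–74: 3400 × 0.966 = 3284
75+: 15300 × 0.923 + 14000 × 0.543 = 14122 + 7602 = 21724
End of period: [2208, 4034, 4748, 5706, 3284, 21724]
Period 2.
Births: 4748 × 0.368 = 1747
15–29: 2208 × 0.984 = 2173
30–44: 4034 × 0.969 = 3909
45–59: 4748 × 0.951 = 4515
60–74: 5706 × 0.966 = 5512
75+: 3284 × 0.923 + 21724 × 0.543 = 3031 + 11796 = 14827
End of period: [1747, 2173, 3909, 4515, 5512, 14827]
Period 3.
Births: 3909 × 0.368 = 1439
15–29: 1747 × 0.984 = 1719
30–44: 2173 × 0.969 = 2106
45–59: 3909 × 0.951 = 3717
60–74: 4515 × 0.966 = 4361
75+: 5512 × 0.923 + 14827 × 0.543 = 5088 + 8051 = 13139
End of period: [1439, 1719, 2106, 3717, 4361, 13139]
Total after period 3: 1439 + 1719 + 2106 + 3717 + 4361 + 13139 = 26481

26481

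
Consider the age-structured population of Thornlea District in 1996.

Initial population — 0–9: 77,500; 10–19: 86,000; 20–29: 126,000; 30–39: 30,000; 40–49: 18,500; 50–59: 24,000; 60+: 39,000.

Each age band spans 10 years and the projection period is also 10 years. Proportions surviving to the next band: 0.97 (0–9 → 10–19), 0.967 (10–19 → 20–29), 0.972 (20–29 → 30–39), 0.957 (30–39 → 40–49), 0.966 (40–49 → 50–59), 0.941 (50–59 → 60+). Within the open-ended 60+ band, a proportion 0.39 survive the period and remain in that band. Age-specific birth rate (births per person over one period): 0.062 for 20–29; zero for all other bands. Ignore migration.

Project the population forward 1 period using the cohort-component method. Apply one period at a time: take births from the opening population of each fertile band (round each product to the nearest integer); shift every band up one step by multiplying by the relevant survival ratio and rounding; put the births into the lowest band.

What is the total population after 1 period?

Call the bands 1 to 7, youngest first.
After projecting period 1:
Births: 126000 × 0.062 = 7812
Band 2: 77500 × 0.97 = 75175
Band 3: 86000 × 0.967 = 83162
Band 4: 126000 × 0.972 = 122472
Band 5: 30000 × 0.957 = 28710
Band 6: 18500 × 0.966 = 17871
Band 7: 24000 × 0.941 + 39000 × 0.39 = 22584 + 15210 = 37794
Giving 7812 / 75175 / 83162 / 122472 / 28710 / 17871 / 37794.
Total after period 1: 7812 + 75175 + 83162 + 122472 + 28710 + 17871 + 37794 = 372996

372996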